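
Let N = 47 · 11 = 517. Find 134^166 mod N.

Mod 47: 134 ≡ 40; by Fermat, exponent reduces to 166 mod 46 = 28; 40^28 ≡ 28 (mod 47).
Mod 11: 134 ≡ 2; by Fermat, exponent reduces to 166 mod 10 = 6; 2^6 ≡ 9 (mod 11).
Combine by CRT: x ≡ 28 (mod 47), x ≡ 9 (mod 11) ⇒ x ≡ 75 (mod 517).

75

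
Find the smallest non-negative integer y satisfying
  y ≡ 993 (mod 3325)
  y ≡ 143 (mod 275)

Combine the congruences pairwise.
gcd(3325, 275) = 25 and 25 | (143 − 993), so the pair is consistent; merging gives y ≡ 34243 (mod 36575), where 36575 = lcm(3325, 275).
The solution is unique modulo lcm(3325, 275) = 36575.

34243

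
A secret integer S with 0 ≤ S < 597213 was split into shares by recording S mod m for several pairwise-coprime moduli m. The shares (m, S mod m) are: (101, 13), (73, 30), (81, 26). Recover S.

The moduli are pairwise coprime; N = 101·73·81 = 597213.
N/101 = 5913; 5913 ≡ 55 (mod 101); 55·90 ≡ 1, so inverse 90.
N/73 = 8181; 8181 ≡ 5 (mod 73); 5·44 ≡ 1, so inverse 44.
N/81 = 7373; 7373 ≡ 2 (mod 81); 2·41 ≡ 1, so inverse 41.
S ≡ 13·5913·90 + 30·8181·44 + 26·7373·41 = 25576748.
25576748 mod 597213 = 493802.

493802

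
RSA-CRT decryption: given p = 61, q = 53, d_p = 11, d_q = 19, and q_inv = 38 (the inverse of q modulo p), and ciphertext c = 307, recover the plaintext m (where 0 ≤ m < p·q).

1255

m₁ = c^(d_p) mod p: c ≡ 2 (mod 61), and 2^11 mod 61 = 35.
m₂ = c^(d_q) mod q: c ≡ 42 (mod 53), and 42^19 mod 53 = 36.
h = q_inv·(m₁ − m₂) mod p = 38·(35 − 36) mod 61 = 23.
m = m₂ + h·q = 36 + 23·53 = 1255.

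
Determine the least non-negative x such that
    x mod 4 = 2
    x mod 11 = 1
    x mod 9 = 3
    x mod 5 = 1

606

The moduli are pairwise coprime; N = 4·11·9·5 = 1980.
N/4 = 495; 495 ≡ 3 (mod 4); 3·3 ≡ 1, so inverse 3.
N/11 = 180; 180 ≡ 4 (mod 11); 4·3 ≡ 1, so inverse 3.
N/9 = 220; 220 ≡ 4 (mod 9); 4·7 ≡ 1, so inverse 7.
N/5 = 396; 396 ≡ 1 (mod 5), inverse 1.
x ≡ 2·495·3 + 1·180·3 + 3·220·7 + 1·396·1 = 8526.
8526 mod 1980 = 606.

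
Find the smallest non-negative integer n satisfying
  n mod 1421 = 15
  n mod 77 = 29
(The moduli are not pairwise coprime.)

gcd(1421, 77) = 7 and 7 | (29 − 15), so the pair is consistent; merging gives n ≡ 9962 (mod 15631), where 15631 = lcm(1421, 77).
The solution is unique modulo lcm(1421, 77) = 15631.

9962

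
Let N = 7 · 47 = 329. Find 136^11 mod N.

222

Mod 7: 136 ≡ 3; by Fermat, exponent reduces to 11 mod 6 = 5; 3^5 ≡ 5 (mod 7).
Mod 47: 136 ≡ 42; 42^11 ≡ 34 (mod 47).
Combine by CRT: x ≡ 5 (mod 7), x ≡ 34 (mod 47) ⇒ x ≡ 222 (mod 329).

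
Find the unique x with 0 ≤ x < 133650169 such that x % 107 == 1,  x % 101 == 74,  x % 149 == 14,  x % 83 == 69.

73631195

Combine the congruences pairwise.
From x ≡ 1 (mod 107) write x = 1 + 107t. Substituting into x ≡ 74 (mod 101) gives 107t ≡ 73 (mod 101), and since 6⁻¹ ≡ 17 (mod 101), t ≡ 29. Hence x ≡ 1 + 107·29 = 3104 (mod 10807).
From x ≡ 3104 (mod 10807) write x = 3104 + 10807t. Substituting into x ≡ 14 (mod 149) gives 10807t ≡ 39 (mod 149), and since 79⁻¹ ≡ 83 (mod 149), t ≡ 108. Hence x ≡ 3104 + 10807·108 = 1170260 (mod 1610243).
From x ≡ 1170260 (mod 1610243) write x = 1170260 + 1610243t. Substituting into x ≡ 69 (mod 83) gives 1610243t ≡ 26 (mod 83), and since 43⁻¹ ≡ 56 (mod 83), t ≡ 45. Hence x ≡ 1170260 + 1610243·45 = 73631195 (mod 133650169).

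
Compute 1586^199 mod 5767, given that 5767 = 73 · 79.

5577

Mod 73: 1586 ≡ 53; by Fermat, exponent reduces to 199 mod 72 = 55; 53^55 ≡ 29 (mod 73).
Mod 79: 1586 ≡ 6; by Fermat, exponent reduces to 199 mod 78 = 43; 6^43 ≡ 47 (mod 79).
Combine by CRT: x ≡ 29 (mod 73), x ≡ 47 (mod 79) ⇒ x ≡ 5577 (mod 5767).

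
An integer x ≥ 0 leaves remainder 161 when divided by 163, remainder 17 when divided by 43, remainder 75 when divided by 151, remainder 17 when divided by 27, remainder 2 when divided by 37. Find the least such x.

From x ≡ 161 (mod 163) write x = 161 + 163t. Substituting into x ≡ 17 (mod 43) gives 163t ≡ 28 (mod 43), and since 34⁻¹ ≡ 19 (mod 43), t ≡ 16. Hence x ≡ 161 + 163·16 = 2769 (mod 7009).
From x ≡ 2769 (mod 7009) write x = 2769 + 7009t. Substituting into x ≡ 75 (mod 151) gives 7009t ≡ 24 (mod 151), and since 63⁻¹ ≡ 12 (mod 151), t ≡ 137. Hence x ≡ 2769 + 7009·137 = 963002 (mod 1058359).
From x ≡ 963002 (mod 1058359) write x = 963002 + 1058359t. Substituting into x ≡ 17 (mod 27) gives 1058359t ≡ 24 (mod 27), and since 13⁻¹ ≡ 25 (mod 27), t ≡ 6. Hence x ≡ 963002 + 1058359·6 = 7313156 (mod 28575693).
From x ≡ 7313156 (mod 28575693) write x = 7313156 + 28575693t. Substituting into x ≡ 2 (mod 37) gives 28575693t ≡ 7 (mod 37), and since 1⁻¹ ≡ 1 (mod 37), t ≡ 7. Hence x ≡ 7313156 + 28575693·7 = 207343007 (mod 1057300641).

207343007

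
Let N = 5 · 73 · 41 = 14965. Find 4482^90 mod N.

Mod 5: 4482 ≡ 2; by Fermat, exponent reduces to 90 mod 4 = 2; 2^2 ≡ 4 (mod 5).
Mod 73: 4482 ≡ 29; by Fermat, exponent reduces to 90 mod 72 = 18; 29^18 ≡ 46 (mod 73).
Mod 41: 4482 ≡ 13; by Fermat, exponent reduces to 90 mod 40 = 10; 13^10 ≡ 9 (mod 41).
Combine by CRT: x ≡ 4 (mod 5), x ≡ 46 (mod 73), x ≡ 9 (mod 41) ⇒ x ≡ 2674 (mod 14965).

2674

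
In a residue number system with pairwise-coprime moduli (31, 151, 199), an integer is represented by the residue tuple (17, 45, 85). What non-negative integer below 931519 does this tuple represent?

806234

From x ≡ 17 (mod 31) write x = 17 + 31t. Substituting into x ≡ 45 (mod 151) gives 31t ≡ 28 (mod 151), and since 31⁻¹ ≡ 39 (mod 151), t ≡ 35. Hence x ≡ 17 + 31·35 = 1102 (mod 4681).
From x ≡ 1102 (mod 4681) write x = 1102 + 4681t. Substituting into x ≡ 85 (mod 199) gives 4681t ≡ 177 (mod 199), and since 104⁻¹ ≡ 155 (mod 199), t ≡ 172. Hence x ≡ 1102 + 4681·172 = 806234 (mod 931519).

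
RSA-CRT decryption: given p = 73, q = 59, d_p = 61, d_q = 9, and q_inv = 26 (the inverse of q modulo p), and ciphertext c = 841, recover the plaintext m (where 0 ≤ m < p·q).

961

m₁ = c^(d_p) mod p: c ≡ 38 (mod 73), and 38^61 mod 73 = 12.
m₂ = c^(d_q) mod q: c ≡ 15 (mod 59), and 15^9 mod 59 = 17.
h = q_inv·(m₁ − m₂) mod p = 26·(12 − 17) mod 73 = 16.
m = m₂ + h·q = 17 + 16·59 = 961.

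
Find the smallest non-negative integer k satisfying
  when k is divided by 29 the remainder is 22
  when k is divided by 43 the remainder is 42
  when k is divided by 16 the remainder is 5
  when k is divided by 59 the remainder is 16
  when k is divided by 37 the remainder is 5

The moduli are pairwise coprime; N = 29·43·16·59·37 = 43555216.
N/29 = 1501904; 1501904 ≡ 23 (mod 29); 23·24 ≡ 1, so inverse 24.
N/43 = 1012912; 1012912 ≡ 4 (mod 43); 4·11 ≡ 1, so inverse 11.
N/16 = 2722201; 2722201 ≡ 9 (mod 16); 9·9 ≡ 1, so inverse 9.
N/59 = 738224; 738224 ≡ 16 (mod 59); 16·48 ≡ 1, so inverse 48.
N/37 = 1177168; 1177168 ≡ 13 (mod 37); 13·20 ≡ 1, so inverse 20.
k ≡ 22·1501904·24 + 42·1012912·11 + 5·2722201·9 + 16·738224·48 + 5·1177168·20 = 2068142533.
2068142533 mod 43555216 = 21047381.

21047381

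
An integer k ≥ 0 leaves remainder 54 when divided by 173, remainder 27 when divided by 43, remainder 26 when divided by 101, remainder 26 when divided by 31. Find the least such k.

Combine the congruences pairwise.
From k ≡ 54 (mod 173) write k = 54 + 173t. Substituting into k ≡ 27 (mod 43) gives 173t ≡ 16 (mod 43), and since 1⁻¹ ≡ 1 (mod 43), t ≡ 16. Hence k ≡ 54 + 173·16 = 2822 (mod 7439).
From k ≡ 2822 (mod 7439) write k = 2822 + 7439t. Substituting into k ≡ 26 (mod 101) gives 7439t ≡ 32 (mod 101), and since 66⁻¹ ≡ 75 (mod 101), t ≡ 77. Hence k ≡ 2822 + 7439·77 = 575625 (mod 751339).
From k ≡ 575625 (mod 751339) write k = 575625 + 751339t. Substituting into k ≡ 26 (mod 31) gives 751339t ≡ 9 (mod 31), and since 23⁻¹ ≡ 27 (mod 31), t ≡ 26. Hence k ≡ 575625 + 751339·26 = 20110439 (mod 23291509).

20110439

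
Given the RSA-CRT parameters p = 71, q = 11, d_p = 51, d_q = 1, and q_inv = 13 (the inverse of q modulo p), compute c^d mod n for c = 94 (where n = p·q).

m₁ = c^(d_p) mod p: c ≡ 23 (mod 71), and 23^51 mod 71 = 39.
m₂ = c^(d_q) mod q: c ≡ 6 (mod 11), and 6^1 mod 11 = 6.
h = q_inv·(m₁ − m₂) mod p = 13·(39 − 6) mod 71 = 3.
m = m₂ + h·q = 6 + 3·11 = 39.

39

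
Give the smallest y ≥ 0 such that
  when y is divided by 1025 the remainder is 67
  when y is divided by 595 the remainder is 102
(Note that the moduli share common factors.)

7242

gcd(1025, 595) = 5 and 5 | (102 − 67), so the pair is consistent; merging gives y ≡ 7242 (mod 121975), where 121975 = lcm(1025, 595).
The solution is unique modulo lcm(1025, 595) = 121975.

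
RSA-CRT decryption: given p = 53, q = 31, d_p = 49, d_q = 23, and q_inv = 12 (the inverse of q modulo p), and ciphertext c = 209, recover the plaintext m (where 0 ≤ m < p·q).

m₁ = c^(d_p) mod p: c ≡ 50 (mod 53), and 50^49 mod 53 = 51.
m₂ = c^(d_q) mod q: c ≡ 23 (mod 31), and 23^23 mod 31 = 15.
h = q_inv·(m₁ − m₂) mod p = 12·(51 − 15) mod 53 = 8.
m = m₂ + h·q = 15 + 8·31 = 263.

263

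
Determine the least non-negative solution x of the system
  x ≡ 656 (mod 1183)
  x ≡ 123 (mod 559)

gcd(1183, 559) = 13 and 13 | (123 − 656), so the pair is consistent; merging gives x ≡ 11303 (mod 50869), where 50869 = lcm(1183, 559).
The solution is unique modulo lcm(1183, 559) = 50869.

11303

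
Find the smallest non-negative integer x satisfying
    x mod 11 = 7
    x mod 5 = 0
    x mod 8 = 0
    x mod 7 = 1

The moduli are pairwise coprime; N = 11·5·8·7 = 3080.
N/11 = 280; 280 ≡ 5 (mod 11); 5·9 ≡ 1, so inverse 9.
N/5 = 616; 616 ≡ 1 (mod 5), inverse 1.
N/8 = 385; 385 ≡ 1 (mod 8), inverse 1.
N/7 = 440; 440 ≡ 6 (mod 7); 6·6 ≡ 1, so inverse 6.
x ≡ 7·280·9 + 0·616·1 + 0·385·1 + 1·440·6 = 20280.
20280 mod 3080 = 1800.

1800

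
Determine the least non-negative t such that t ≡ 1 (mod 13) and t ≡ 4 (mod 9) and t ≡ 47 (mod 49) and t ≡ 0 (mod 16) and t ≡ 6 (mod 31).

The moduli are pairwise coprime; N = 13·9·49·16·31 = 2843568.
N/13 = 218736; 218736 ≡ 11 (mod 13); 11·6 ≡ 1, so inverse 6.
N/9 = 315952; 315952 ≡ 7 (mod 9); 7·4 ≡ 1, so inverse 4.
N/49 = 58032; 58032 ≡ 16 (mod 49); 16·46 ≡ 1, so inverse 46.
N/16 = 177723; 177723 ≡ 11 (mod 16); 11·3 ≡ 1, so inverse 3.
N/31 = 91728; 91728 ≡ 30 (mod 31); 30·30 ≡ 1, so inverse 30.
t ≡ 1·218736·6 + 4·315952·4 + 47·58032·46 + 0·177723·3 + 6·91728·30 = 148343872.
148343872 mod 2843568 = 478336.

478336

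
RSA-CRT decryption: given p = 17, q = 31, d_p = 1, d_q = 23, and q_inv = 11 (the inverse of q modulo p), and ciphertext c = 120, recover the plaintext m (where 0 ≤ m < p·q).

m₁ = c^(d_p) mod p: c ≡ 1 (mod 17), and 1^1 mod 17 = 1.
m₂ = c^(d_q) mod q: c ≡ 27 (mod 31), and 27^23 mod 31 = 29.
h = q_inv·(m₁ − m₂) mod p = 11·(1 − 29) mod 17 = 15.
m = m₂ + h·q = 29 + 15·31 = 494.

494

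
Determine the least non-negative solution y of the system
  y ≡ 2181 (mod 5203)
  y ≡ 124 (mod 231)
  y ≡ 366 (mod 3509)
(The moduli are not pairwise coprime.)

gcd(5203, 231) = 11 and 11 | (124 − 2181), so the pair is consistent; merging gives y ≡ 22993 (mod 109263), where 109263 = lcm(5203, 231).
gcd(109263, 3509) = 121 and 121 | (366 − 22993), so the pair is consistent; merging gives y ≡ 460045 (mod 3168627), where 3168627 = lcm(109263, 3509).
The solution is unique modulo lcm(5203, 231, 3509) = 3168627.

460045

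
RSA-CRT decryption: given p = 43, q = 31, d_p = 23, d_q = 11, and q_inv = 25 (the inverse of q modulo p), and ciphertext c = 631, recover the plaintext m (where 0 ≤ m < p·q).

m₁ = c^(d_p) mod p: c ≡ 29 (mod 43), and 29^23 mod 43 = 19.
m₂ = c^(d_q) mod q: c ≡ 11 (mod 31), and 11^11 mod 31 = 24.
h = q_inv·(m₁ − m₂) mod p = 25·(19 − 24) mod 43 = 4.
m = m₂ + h·q = 24 + 4·31 = 148.

148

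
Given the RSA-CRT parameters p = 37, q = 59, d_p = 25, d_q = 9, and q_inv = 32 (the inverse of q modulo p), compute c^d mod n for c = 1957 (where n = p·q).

858

m₁ = c^(d_p) mod p: c ≡ 33 (mod 37), and 33^25 mod 37 = 7.
m₂ = c^(d_q) mod q: c ≡ 10 (mod 59), and 10^9 mod 59 = 32.
h = q_inv·(m₁ − m₂) mod p = 32·(7 − 32) mod 37 = 14.
m = m₂ + h·q = 32 + 14·59 = 858.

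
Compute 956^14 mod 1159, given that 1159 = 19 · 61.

Mod 19: 956 ≡ 6; 6^14 ≡ 5 (mod 19).
Mod 61: 956 ≡ 41; 41^14 ≡ 58 (mod 61).
Combine by CRT: x ≡ 5 (mod 19), x ≡ 58 (mod 61) ⇒ x ≡ 119 (mod 1159).

119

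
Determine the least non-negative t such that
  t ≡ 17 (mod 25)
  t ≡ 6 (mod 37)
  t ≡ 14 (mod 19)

13067

Combine the congruences pairwise.
From t ≡ 17 (mod 25) write t = 17 + 25s. Substituting into t ≡ 6 (mod 37) gives 25s ≡ 26 (mod 37), and since 25⁻¹ ≡ 3 (mod 37), s ≡ 4. Hence t ≡ 17 + 25·4 = 117 (mod 925).
From t ≡ 117 (mod 925) write t = 117 + 925s. Substituting into t ≡ 14 (mod 19) gives 925s ≡ 11 (mod 19), and since 13⁻¹ ≡ 3 (mod 19), s ≡ 14. Hence t ≡ 117 + 925·14 = 13067 (mod 17575).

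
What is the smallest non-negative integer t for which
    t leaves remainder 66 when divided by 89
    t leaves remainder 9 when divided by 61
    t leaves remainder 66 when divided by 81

122619

The moduli are pairwise coprime; N = 89·61·81 = 439749.
N/89 = 4941; 4941 ≡ 46 (mod 89); 46·60 ≡ 1, so inverse 60.
N/61 = 7209; 7209 ≡ 11 (mod 61); 11·50 ≡ 1, so inverse 50.
N/81 = 5429; 5429 ≡ 2 (mod 81); 2·41 ≡ 1, so inverse 41.
t ≡ 66·4941·60 + 9·7209·50 + 66·5429·41 = 37501284.
37501284 mod 439749 = 122619.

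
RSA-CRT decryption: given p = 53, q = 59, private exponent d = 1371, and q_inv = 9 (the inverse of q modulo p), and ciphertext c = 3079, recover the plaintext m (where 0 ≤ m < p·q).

2102

d_p = d mod (p−1) = 1371 mod 52 = 19; d_q = d mod (q−1) = 37.
m₁ = c^(d_p) mod p: c ≡ 5 (mod 53), and 5^19 mod 53 = 35.
m₂ = c^(d_q) mod q: c ≡ 11 (mod 59), and 11^37 mod 59 = 37.
h = q_inv·(m₁ − m₂) mod p = 9·(35 − 37) mod 53 = 35.
m = m₂ + h·q = 37 + 35·59 = 2102.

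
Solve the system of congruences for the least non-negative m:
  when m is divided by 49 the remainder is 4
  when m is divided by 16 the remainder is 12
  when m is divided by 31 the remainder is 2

1180

From m ≡ 4 (mod 49) write m = 4 + 49t. Substituting into m ≡ 12 (mod 16) gives 49t ≡ 8 (mod 16), and since 1⁻¹ ≡ 1 (mod 16), t ≡ 8. Hence m ≡ 4 + 49·8 = 396 (mod 784).
From m ≡ 396 (mod 784) write m = 396 + 784t. Substituting into m ≡ 2 (mod 31) gives 784t ≡ 9 (mod 31), and since 9⁻¹ ≡ 7 (mod 31), t ≡ 1. Hence m ≡ 396 + 784·1 = 1180 (mod 24304).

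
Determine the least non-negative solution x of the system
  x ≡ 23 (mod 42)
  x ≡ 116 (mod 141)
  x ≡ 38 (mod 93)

14639

Combine the congruences pairwise.
gcd(42, 141) = 3 and 3 | (116 − 23), so the pair is consistent; merging gives x ≡ 821 (mod 1974), where 1974 = lcm(42, 141).
gcd(1974, 93) = 3 and 3 | (38 − 821), so the pair is consistent; merging gives x ≡ 14639 (mod 61194), where 61194 = lcm(1974, 93).
The solution is unique modulo lcm(42, 141, 93) = 61194.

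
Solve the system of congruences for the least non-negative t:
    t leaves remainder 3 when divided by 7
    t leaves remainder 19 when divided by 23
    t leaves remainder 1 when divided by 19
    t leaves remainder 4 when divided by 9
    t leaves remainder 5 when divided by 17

The moduli are pairwise coprime; N = 7·23·19·9·17 = 468027.
N/7 = 66861; 66861 ≡ 4 (mod 7); 4·2 ≡ 1, so inverse 2.
N/23 = 20349; 20349 ≡ 17 (mod 23); 17·19 ≡ 1, so inverse 19.
N/19 = 24633; 24633 ≡ 9 (mod 19); 9·17 ≡ 1, so inverse 17.
N/9 = 52003; 52003 ≡ 1 (mod 9), inverse 1.
N/17 = 27531; 27531 ≡ 8 (mod 17); 8·15 ≡ 1, so inverse 15.
t ≡ 3·66861·2 + 19·20349·19 + 1·24633·17 + 4·52003·1 + 5·27531·15 = 10438753.
10438753 mod 468027 = 142159.

142159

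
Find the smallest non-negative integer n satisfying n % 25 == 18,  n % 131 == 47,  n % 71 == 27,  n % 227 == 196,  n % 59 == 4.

From n ≡ 18 (mod 25) write n = 18 + 25t. Substituting into n ≡ 47 (mod 131) gives 25t ≡ 29 (mod 131), and since 25⁻¹ ≡ 21 (mod 131), t ≡ 85. Hence n ≡ 18 + 25·85 = 2143 (mod 3275).
From n ≡ 2143 (mod 3275) write n = 2143 + 3275t. Substituting into n ≡ 27 (mod 71) gives 3275t ≡ 14 (mod 71), and since 9⁻¹ ≡ 8 (mod 71), t ≡ 41. Hence n ≡ 2143 + 3275·41 = 136418 (mod 232525).
From n ≡ 136418 (mod 232525) write n = 136418 + 232525t. Substituting into n ≡ 196 (mod 227) gives 232525t ≡ 205 (mod 227), and since 77⁻¹ ≡ 171 (mod 227), t ≡ 97. Hence n ≡ 136418 + 232525·97 = 22691343 (mod 52783175).
From n ≡ 22691343 (mod 52783175) write n = 22691343 + 52783175t. Substituting into n ≡ 4 (mod 59) gives 52783175t ≡ 2 (mod 59), and since 5⁻¹ ≡ 12 (mod 59), t ≡ 24. Hence n ≡ 22691343 + 52783175·24 = 1289487543 (mod 3114207325).

1289487543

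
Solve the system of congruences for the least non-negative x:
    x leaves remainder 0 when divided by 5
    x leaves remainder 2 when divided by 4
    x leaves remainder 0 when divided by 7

The moduli are pairwise coprime; N = 5·4·7 = 140.
N/5 = 28; 28 ≡ 3 (mod 5); 3·2 ≡ 1, so inverse 2.
N/4 = 35; 35 ≡ 3 (mod 4); 3·3 ≡ 1, so inverse 3.
N/7 = 20; 20 ≡ 6 (mod 7); 6·6 ≡ 1, so inverse 6.
x ≡ 0·28·2 + 2·35·3 + 0·20·6 = 210.
210 mod 140 = 70.

70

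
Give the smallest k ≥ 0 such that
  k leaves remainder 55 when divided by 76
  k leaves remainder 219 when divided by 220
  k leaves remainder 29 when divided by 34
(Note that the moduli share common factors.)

Combine the congruences pairwise.
gcd(76, 220) = 4 and 4 | (219 − 55), so the pair is consistent; merging gives k ≡ 2639 (mod 4180), where 4180 = lcm(76, 220).
gcd(4180, 34) = 2 and 2 | (29 − 2639), so the pair is consistent; merging gives k ≡ 56979 (mod 71060), where 71060 = lcm(4180, 34).
The solution is unique modulo lcm(76, 220, 34) = 71060.

56979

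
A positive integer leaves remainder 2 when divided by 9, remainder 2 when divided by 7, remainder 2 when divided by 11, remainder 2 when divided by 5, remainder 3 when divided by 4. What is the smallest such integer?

3467

The moduli are pairwise coprime; N = 9·7·11·5·4 = 13860.
N/9 = 1540; 1540 ≡ 1 (mod 9), inverse 1.
N/7 = 1980; 1980 ≡ 6 (mod 7); 6·6 ≡ 1, so inverse 6.
N/11 = 1260; 1260 ≡ 6 (mod 11); 6·2 ≡ 1, so inverse 2.
N/5 = 2772; 2772 ≡ 2 (mod 5); 2·3 ≡ 1, so inverse 3.
N/4 = 3465; 3465 ≡ 1 (mod 4), inverse 1.
x ≡ 2·1540·1 + 2·1980·6 + 2·1260·2 + 2·2772·3 + 3·3465·1 = 58907.
58907 mod 13860 = 3467.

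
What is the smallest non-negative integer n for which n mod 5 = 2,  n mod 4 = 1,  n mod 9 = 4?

157

From n ≡ 2 (mod 5) write n = 2 + 5t. Substituting into n ≡ 1 (mod 4) gives 5t ≡ 3 (mod 4), and since 1⁻¹ ≡ 1 (mod 4), t ≡ 3. Hence n ≡ 2 + 5·3 = 17 (mod 20).
From n ≡ 17 (mod 20) write n = 17 + 20t. Substituting into n ≡ 4 (mod 9) gives 20t ≡ 5 (mod 9), and since 2⁻¹ ≡ 5 (mod 9), t ≡ 7. Hence n ≡ 17 + 20·7 = 157 (mod 180).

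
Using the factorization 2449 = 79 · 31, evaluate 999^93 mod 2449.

Mod 79: 999 ≡ 51; by Fermat, exponent reduces to 93 mod 78 = 15; 51^15 ≡ 65 (mod 79).
Mod 31: 999 ≡ 7; by Fermat, exponent reduces to 93 mod 30 = 3; 7^3 ≡ 2 (mod 31).
Combine by CRT: x ≡ 65 (mod 79), x ≡ 2 (mod 31) ⇒ x ≡ 1645 (mod 2449).

1645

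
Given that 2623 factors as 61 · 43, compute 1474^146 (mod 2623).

412

Mod 61: 1474 ≡ 10; by Fermat, exponent reduces to 146 mod 60 = 26; 10^26 ≡ 46 (mod 61).
Mod 43: 1474 ≡ 12; by Fermat, exponent reduces to 146 mod 42 = 20; 12^20 ≡ 25 (mod 43).
Combine by CRT: x ≡ 46 (mod 61), x ≡ 25 (mod 43) ⇒ x ≡ 412 (mod 2623).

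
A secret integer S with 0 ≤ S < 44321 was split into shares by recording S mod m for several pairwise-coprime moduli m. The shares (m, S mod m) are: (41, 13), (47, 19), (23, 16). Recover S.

Combine the congruences pairwise.
From S ≡ 13 (mod 41) write S = 13 + 41t. Substituting into S ≡ 19 (mod 47) gives 41t ≡ 6 (mod 47), and since 41⁻¹ ≡ 39 (mod 47), t ≡ 46. Hence S ≡ 13 + 41·46 = 1899 (mod 1927).
From S ≡ 1899 (mod 1927) write S = 1899 + 1927t. Substituting into S ≡ 16 (mod 23) gives 1927t ≡ 3 (mod 23), and since 18⁻¹ ≡ 9 (mod 23), t ≡ 4. Hence S ≡ 1899 + 1927·4 = 9607 (mod 44321).

9607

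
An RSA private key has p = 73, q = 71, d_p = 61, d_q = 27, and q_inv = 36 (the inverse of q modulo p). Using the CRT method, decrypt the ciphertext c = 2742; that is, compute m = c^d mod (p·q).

3832

m₁ = c^(d_p) mod p: c ≡ 41 (mod 73), and 41^61 mod 73 = 36.
m₂ = c^(d_q) mod q: c ≡ 44 (mod 71), and 44^27 mod 71 = 69.
h = q_inv·(m₁ − m₂) mod p = 36·(36 − 69) mod 73 = 53.
m = m₂ + h·q = 69 + 53·71 = 3832.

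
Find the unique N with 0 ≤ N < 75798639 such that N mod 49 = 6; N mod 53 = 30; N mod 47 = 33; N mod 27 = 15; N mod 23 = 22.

41050491

From N ≡ 6 (mod 49) write N = 6 + 49t. Substituting into N ≡ 30 (mod 53) gives 49t ≡ 24 (mod 53), and since 49⁻¹ ≡ 13 (mod 53), t ≡ 47. Hence N ≡ 6 + 49·47 = 2309 (mod 2597).
From N ≡ 2309 (mod 2597) write N = 2309 + 2597t. Substituting into N ≡ 33 (mod 47) gives 2597t ≡ 27 (mod 47), and since 12⁻¹ ≡ 4 (mod 47), t ≡ 14. Hence N ≡ 2309 + 2597·14 = 38667 (mod 122059).
From N ≡ 38667 (mod 122059) write N = 38667 + 122059t. Substituting into N ≡ 15 (mod 27) gives 122059t ≡ 12 (mod 27), and since 19⁻¹ ≡ 10 (mod 27), t ≡ 12. Hence N ≡ 38667 + 122059·12 = 1503375 (mod 3295593).
From N ≡ 1503375 (mod 3295593) write N = 1503375 + 3295593t. Substituting into N ≡ 22 (mod 23) gives 3295593t ≡ 19 (mod 23), and since 15⁻¹ ≡ 20 (mod 23), t ≡ 12. Hence N ≡ 1503375 + 3295593·12 = 41050491 (mod 75798639).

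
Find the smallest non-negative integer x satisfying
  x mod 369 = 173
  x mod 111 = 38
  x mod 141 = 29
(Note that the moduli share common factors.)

637067

gcd(369, 111) = 3 and 3 | (38 − 173), so the pair is consistent; merging gives x ≡ 9029 (mod 13653), where 13653 = lcm(369, 111).
gcd(13653, 141) = 3 and 3 | (29 − 9029), so the pair is consistent; merging gives x ≡ 637067 (mod 641691), where 641691 = lcm(13653, 141).
The solution is unique modulo lcm(369, 111, 141) = 641691.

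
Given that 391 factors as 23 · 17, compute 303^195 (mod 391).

262

Mod 23: 303 ≡ 4; by Fermat, exponent reduces to 195 mod 22 = 19; 4^19 ≡ 9 (mod 23).
Mod 17: 303 ≡ 14; by Fermat, exponent reduces to 195 mod 16 = 3; 14^3 ≡ 7 (mod 17).
Combine by CRT: x ≡ 9 (mod 23), x ≡ 7 (mod 17) ⇒ x ≡ 262 (mod 391).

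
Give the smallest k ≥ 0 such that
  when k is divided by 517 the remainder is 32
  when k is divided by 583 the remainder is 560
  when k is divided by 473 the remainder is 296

269906

gcd(517, 583) = 11 and 11 | (560 − 32), so the pair is consistent; merging gives k ≡ 23297 (mod 27401), where 27401 = lcm(517, 583).
gcd(27401, 473) = 11 and 11 | (296 − 23297), so the pair is consistent; merging gives k ≡ 269906 (mod 1178243), where 1178243 = lcm(27401, 473).
The solution is unique modulo lcm(517, 583, 473) = 1178243.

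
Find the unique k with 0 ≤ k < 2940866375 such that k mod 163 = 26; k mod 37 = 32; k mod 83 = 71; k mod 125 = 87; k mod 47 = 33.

2168547462

From k ≡ 26 (mod 163) write k = 26 + 163t. Substituting into k ≡ 32 (mod 37) gives 163t ≡ 6 (mod 37), and since 15⁻¹ ≡ 5 (mod 37), t ≡ 30. Hence k ≡ 26 + 163·30 = 4916 (mod 6031).
From k ≡ 4916 (mod 6031) write k = 4916 + 6031t. Substituting into k ≡ 71 (mod 83) gives 6031t ≡ 52 (mod 83), and since 55⁻¹ ≡ 80 (mod 83), t ≡ 10. Hence k ≡ 4916 + 6031·10 = 65226 (mod 500573).
From k ≡ 65226 (mod 500573) write k = 65226 + 500573t. Substituting into k ≡ 87 (mod 125) gives 500573t ≡ 111 (mod 125), and since 73⁻¹ ≡ 12 (mod 125), t ≡ 82. Hence k ≡ 65226 + 500573·82 = 41112212 (mod 62571625).
From k ≡ 41112212 (mod 62571625) write k = 41112212 + 62571625t. Substituting into k ≡ 33 (mod 47) gives 62571625t ≡ 37 (mod 47), and since 8⁻¹ ≡ 6 (mod 47), t ≡ 34. Hence k ≡ 41112212 + 62571625·34 = 2168547462 (mod 2940866375).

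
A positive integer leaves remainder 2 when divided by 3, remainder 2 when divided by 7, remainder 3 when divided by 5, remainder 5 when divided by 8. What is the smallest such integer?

653

From x ≡ 2 (mod 3) write x = 2 + 3t. Substituting into x ≡ 2 (mod 7) gives 3t ≡ 0 (mod 7), and since 3⁻¹ ≡ 5 (mod 7), t ≡ 0. Hence x ≡ 2 + 3·0 = 2 (mod 21).
From x ≡ 2 (mod 21) write x = 2 + 21t. Substituting into x ≡ 3 (mod 5) gives 21t ≡ 1 (mod 5), and since 1⁻¹ ≡ 1 (mod 5), t ≡ 1. Hence x ≡ 2 + 21·1 = 23 (mod 105).
From x ≡ 23 (mod 105) write x = 23 + 105t. Substituting into x ≡ 5 (mod 8) gives 105t ≡ 6 (mod 8), and since 1⁻¹ ≡ 1 (mod 8), t ≡ 6. Hence x ≡ 23 + 105·6 = 653 (mod 840).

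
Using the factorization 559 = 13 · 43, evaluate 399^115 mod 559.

48

Mod 13: 399 ≡ 9; by Fermat, exponent reduces to 115 mod 12 = 7; 9^7 ≡ 9 (mod 13).
Mod 43: 399 ≡ 12; by Fermat, exponent reduces to 115 mod 42 = 31; 12^31 ≡ 5 (mod 43).
Combine by CRT: x ≡ 9 (mod 13), x ≡ 5 (mod 43) ⇒ x ≡ 48 (mod 559).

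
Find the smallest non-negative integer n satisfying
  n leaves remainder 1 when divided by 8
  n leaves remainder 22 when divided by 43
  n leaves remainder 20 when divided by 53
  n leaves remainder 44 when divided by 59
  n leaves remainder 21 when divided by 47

The moduli are pairwise coprime; M = 8·43·53·59·47 = 50557336.
M/8 = 6319667; 6319667 ≡ 3 (mod 8); 3·3 ≡ 1, so inverse 3.
M/43 = 1175752; 1175752 ≡ 3 (mod 43); 3·29 ≡ 1, so inverse 29.
M/53 = 953912; 953912 ≡ 18 (mod 53); 18·3 ≡ 1, so inverse 3.
M/59 = 856904; 856904 ≡ 47 (mod 59); 47·54 ≡ 1, so inverse 54.
M/47 = 1075688; 1075688 ≡ 46 (mod 47); 46·46 ≡ 1, so inverse 46.
n ≡ 1·6319667·3 + 22·1175752·29 + 20·953912·3 + 44·856904·54 + 21·1075688·46 = 3901442009.
3901442009 mod 50557336 = 8527137.

8527137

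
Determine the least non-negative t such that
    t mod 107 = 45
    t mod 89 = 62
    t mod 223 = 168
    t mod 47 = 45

From t ≡ 45 (mod 107) write t = 45 + 107s. Substituting into t ≡ 62 (mod 89) gives 107s ≡ 17 (mod 89), and since 18⁻¹ ≡ 5 (mod 89), s ≡ 85. Hence t ≡ 45 + 107·85 = 9140 (mod 9523).
From t ≡ 9140 (mod 9523) write t = 9140 + 9523s. Substituting into t ≡ 168 (mod 223) gives 9523s ≡ 171 (mod 223), and since 157⁻¹ ≡ 125 (mod 223), s ≡ 190. Hence t ≡ 9140 + 9523·190 = 1818510 (mod 2123629).
From t ≡ 1818510 (mod 2123629) write t = 1818510 + 2123629s. Substituting into t ≡ 45 (mod 47) gives 2123629s ≡ 12 (mod 47), and since 28⁻¹ ≡ 42 (mod 47), s ≡ 34. Hence t ≡ 1818510 + 2123629·34 = 74021896 (mod 99810563).

74021896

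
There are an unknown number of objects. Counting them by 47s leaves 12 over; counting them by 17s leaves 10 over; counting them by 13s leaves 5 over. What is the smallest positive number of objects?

The moduli are pairwise coprime; M = 47·17·13 = 10387.
M/47 = 221; 221 ≡ 33 (mod 47); 33·10 ≡ 1, so inverse 10.
M/17 = 611; 611 ≡ 16 (mod 17); 16·16 ≡ 1, so inverse 16.
M/13 = 799; 799 ≡ 6 (mod 13); 6·11 ≡ 1, so inverse 11.
N ≡ 12·221·10 + 10·611·16 + 5·799·11 = 168225.
168225 mod 10387 = 2033.

2033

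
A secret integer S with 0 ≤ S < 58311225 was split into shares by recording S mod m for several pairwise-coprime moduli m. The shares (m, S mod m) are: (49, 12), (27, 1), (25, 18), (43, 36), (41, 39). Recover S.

From S ≡ 12 (mod 49) write S = 12 + 49t. Substituting into S ≡ 1 (mod 27) gives 49t ≡ 16 (mod 27), and since 22⁻¹ ≡ 16 (mod 27), t ≡ 13. Hence S ≡ 12 + 49·13 = 649 (mod 1323).
From S ≡ 649 (mod 1323) write S = 649 + 1323t. Substituting into S ≡ 18 (mod 25) gives 1323t ≡ 19 (mod 25), and since 23⁻¹ ≡ 12 (mod 25), t ≡ 3. Hence S ≡ 649 + 1323·3 = 4618 (mod 33075).
From S ≡ 4618 (mod 33075) write S = 4618 + 33075t. Substituting into S ≡ 36 (mod 43) gives 33075t ≡ 19 (mod 43), and since 8⁻¹ ≡ 27 (mod 43), t ≡ 40. Hence S ≡ 4618 + 33075·40 = 1327618 (mod 1422225).
From S ≡ 1327618 (mod 1422225) write S = 1327618 + 1422225t. Substituting into S ≡ 39 (mod 41) gives 1422225t ≡ 1 (mod 41), and since 17⁻¹ ≡ 29 (mod 41), t ≡ 29. Hence S ≡ 1327618 + 1422225·29 = 42572143 (mod 58311225).

42572143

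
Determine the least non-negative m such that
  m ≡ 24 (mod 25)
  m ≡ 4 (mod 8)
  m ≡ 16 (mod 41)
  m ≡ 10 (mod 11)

Combine the congruences pairwise.
From m ≡ 24 (mod 25) write m = 24 + 25t. Substituting into m ≡ 4 (mod 8) gives 25t ≡ 4 (mod 8), and since 1⁻¹ ≡ 1 (mod 8), t ≡ 4. Hence m ≡ 24 + 25·4 = 124 (mod 200).
From m ≡ 124 (mod 200) write m = 124 + 200t. Substituting into m ≡ 16 (mod 41) gives 200t ≡ 15 (mod 41), and since 36⁻¹ ≡ 8 (mod 41), t ≡ 38. Hence m ≡ 124 + 200·38 = 7724 (mod 8200).
From m ≡ 7724 (mod 8200) write m = 7724 + 8200t. Substituting into m ≡ 10 (mod 11) gives 8200t ≡ 8 (mod 11), and since 5⁻¹ ≡ 9 (mod 11), t ≡ 6. Hence m ≡ 7724 + 8200·6 = 56924 (mod 90200).

56924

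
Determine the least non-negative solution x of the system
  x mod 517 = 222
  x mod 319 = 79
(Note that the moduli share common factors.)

gcd(517, 319) = 11 and 11 | (79 − 222), so the pair is consistent; merging gives x ≡ 9011 (mod 14993), where 14993 = lcm(517, 319).
The solution is unique modulo lcm(517, 319) = 14993.

9011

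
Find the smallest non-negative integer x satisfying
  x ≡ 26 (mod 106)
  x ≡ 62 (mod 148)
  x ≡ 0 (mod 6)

gcd(106, 148) = 2 and 2 | (62 − 26), so the pair is consistent; merging gives x ≡ 5538 (mod 7844), where 7844 = lcm(106, 148).
gcd(7844, 6) = 2 and 2 | (0 − 5538), so the pair is consistent; merging gives x ≡ 5538 (mod 23532), where 23532 = lcm(7844, 6).
The solution is unique modulo lcm(106, 148, 6) = 23532.

5538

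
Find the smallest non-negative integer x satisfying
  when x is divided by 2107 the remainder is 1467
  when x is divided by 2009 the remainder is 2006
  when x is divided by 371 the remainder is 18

gcd(2107, 2009) = 49 and 49 | (2006 − 1467), so the pair is consistent; merging gives x ≡ 56249 (mod 86387), where 86387 = lcm(2107, 2009).
gcd(86387, 371) = 7 and 7 | (18 − 56249), so the pair is consistent; merging gives x ≡ 1524828 (mod 4578511), where 4578511 = lcm(86387, 371).
The solution is unique modulo lcm(2107, 2009, 371) = 4578511.

1524828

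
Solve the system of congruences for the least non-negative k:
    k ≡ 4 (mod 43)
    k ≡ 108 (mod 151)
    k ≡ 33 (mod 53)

The moduli are pairwise coprime; N = 43·151·53 = 344129.
N/43 = 8003; 8003 ≡ 5 (mod 43); 5·26 ≡ 1, so inverse 26.
N/151 = 2279; 2279 ≡ 14 (mod 151); 14·54 ≡ 1, so inverse 54.
N/53 = 6493; 6493 ≡ 27 (mod 53); 27·2 ≡ 1, so inverse 2.
k ≡ 4·8003·26 + 108·2279·54 + 33·6493·2 = 14551978.
14551978 mod 344129 = 98560.

98560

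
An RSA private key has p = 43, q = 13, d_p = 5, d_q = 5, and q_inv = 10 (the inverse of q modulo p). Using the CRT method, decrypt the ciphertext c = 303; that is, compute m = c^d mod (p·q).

m₁ = c^(d_p) mod p: c ≡ 2 (mod 43), and 2^5 mod 43 = 32.
m₂ = c^(d_q) mod q: c ≡ 4 (mod 13), and 4^5 mod 13 = 10.
h = q_inv·(m₁ − m₂) mod p = 10·(32 − 10) mod 43 = 5.
m = m₂ + h·q = 10 + 5·13 = 75.

75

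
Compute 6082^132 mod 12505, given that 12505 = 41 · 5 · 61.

Mod 41: 6082 ≡ 14; by Fermat, exponent reduces to 132 mod 40 = 12; 14^12 ≡ 40 (mod 41).
Mod 5: 6082 ≡ 2; since 4 | 132, by Fermat 2^132 ≡ 1 (mod 5).
Mod 61: 6082 ≡ 43; by Fermat, exponent reduces to 132 mod 60 = 12; 43^12 ≡ 58 (mod 61).
Combine by CRT: x ≡ 40 (mod 41), x ≡ 1 (mod 5), x ≡ 58 (mod 61) ⇒ x ≡ 7256 (mod 12505).

7256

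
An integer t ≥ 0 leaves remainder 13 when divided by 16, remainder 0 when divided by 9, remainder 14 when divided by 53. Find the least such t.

The moduli are pairwise coprime; N = 16·9·53 = 7632.
N/16 = 477; 477 ≡ 13 (mod 16); 13·5 ≡ 1, so inverse 5.
N/9 = 848; 848 ≡ 2 (mod 9); 2·5 ≡ 1, so inverse 5.
N/53 = 144; 144 ≡ 38 (mod 53); 38·7 ≡ 1, so inverse 7.
t ≡ 13·477·5 + 0·848·5 + 14·144·7 = 45117.
45117 mod 7632 = 6957.

6957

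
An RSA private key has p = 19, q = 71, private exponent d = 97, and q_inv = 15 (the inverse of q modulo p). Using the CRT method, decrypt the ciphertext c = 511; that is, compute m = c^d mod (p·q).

d_p = d mod (p−1) = 97 mod 18 = 7; d_q = d mod (q−1) = 27.
m₁ = c^(d_p) mod p: c ≡ 17 (mod 19), and 17^7 mod 19 = 5.
m₂ = c^(d_q) mod q: c ≡ 14 (mod 71), and 14^27 mod 71 = 17.
h = q_inv·(m₁ − m₂) mod p = 15·(5 − 17) mod 19 = 10.
m = m₂ + h·q = 17 + 10·71 = 727.

727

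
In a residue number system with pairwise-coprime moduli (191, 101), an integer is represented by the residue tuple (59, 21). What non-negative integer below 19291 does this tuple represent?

5980

From x ≡ 59 (mod 191) write x = 59 + 191t. Substituting into x ≡ 21 (mod 101) gives 191t ≡ 63 (mod 101), and since 90⁻¹ ≡ 55 (mod 101), t ≡ 31. Hence x ≡ 59 + 191·31 = 5980 (mod 19291).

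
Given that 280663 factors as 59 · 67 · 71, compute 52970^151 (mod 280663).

269282

Mod 59: 52970 ≡ 47; by Fermat, exponent reduces to 151 mod 58 = 35; 47^35 ≡ 6 (mod 59).
Mod 67: 52970 ≡ 40; by Fermat, exponent reduces to 151 mod 66 = 19; 40^19 ≡ 9 (mod 67).
Mod 71: 52970 ≡ 4; by Fermat, exponent reduces to 151 mod 70 = 11; 4^11 ≡ 50 (mod 71).
Combine by CRT: x ≡ 6 (mod 59), x ≡ 9 (mod 67), x ≡ 50 (mod 71) ⇒ x ≡ 269282 (mod 280663).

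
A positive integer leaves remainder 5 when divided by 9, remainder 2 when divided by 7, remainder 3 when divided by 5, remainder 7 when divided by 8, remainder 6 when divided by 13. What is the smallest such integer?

5063

The moduli are pairwise coprime; M = 9·7·5·8·13 = 32760.
M/9 = 3640; 3640 ≡ 4 (mod 9); 4·7 ≡ 1, so inverse 7.
M/7 = 4680; 4680 ≡ 4 (mod 7); 4·2 ≡ 1, so inverse 2.
M/5 = 6552; 6552 ≡ 2 (mod 5); 2·3 ≡ 1, so inverse 3.
M/8 = 4095; 4095 ≡ 7 (mod 8); 7·7 ≡ 1, so inverse 7.
M/13 = 2520; 2520 ≡ 11 (mod 13); 11·6 ≡ 1, so inverse 6.
N ≡ 5·3640·7 + 2·4680·2 + 3·6552·3 + 7·4095·7 + 6·2520·6 = 496463.
496463 mod 32760 = 5063.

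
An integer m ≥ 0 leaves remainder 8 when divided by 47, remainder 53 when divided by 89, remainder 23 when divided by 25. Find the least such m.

76148

From m ≡ 8 (mod 47) write m = 8 + 47t. Substituting into m ≡ 53 (mod 89) gives 47t ≡ 45 (mod 89), and since 47⁻¹ ≡ 36 (mod 89), t ≡ 18. Hence m ≡ 8 + 47·18 = 854 (mod 4183).
From m ≡ 854 (mod 4183) write m = 854 + 4183t. Substituting into m ≡ 23 (mod 25) gives 4183t ≡ 19 (mod 25), and since 8⁻¹ ≡ 22 (mod 25), t ≡ 18. Hence m ≡ 854 + 4183·18 = 76148 (mod 104575).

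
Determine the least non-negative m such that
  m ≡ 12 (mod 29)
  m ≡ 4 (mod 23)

From m ≡ 12 (mod 29) write m = 12 + 29t. Substituting into m ≡ 4 (mod 23) gives 29t ≡ 15 (mod 23), and since 6⁻¹ ≡ 4 (mod 23), t ≡ 14. Hence m ≡ 12 + 29·14 = 418 (mod 667).

418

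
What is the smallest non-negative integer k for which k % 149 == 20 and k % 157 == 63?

19688

Combine the congruences pairwise.
From k ≡ 20 (mod 149) write k = 20 + 149t. Substituting into k ≡ 63 (mod 157) gives 149t ≡ 43 (mod 157), and since 149⁻¹ ≡ 98 (mod 157), t ≡ 132. Hence k ≡ 20 + 149·132 = 19688 (mod 23393).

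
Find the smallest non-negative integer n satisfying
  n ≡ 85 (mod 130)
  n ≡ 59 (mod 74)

gcd(130, 74) = 2 and 2 | (59 − 85), so the pair is consistent; merging gives n ≡ 2945 (mod 4810), where 4810 = lcm(130, 74).
The solution is unique modulo lcm(130, 74) = 4810.

2945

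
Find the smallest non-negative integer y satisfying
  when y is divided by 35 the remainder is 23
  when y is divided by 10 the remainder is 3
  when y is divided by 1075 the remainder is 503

gcd(35, 10) = 5 and 5 | (3 − 23), so the pair is consistent; merging gives y ≡ 23 (mod 70), where 70 = lcm(35, 10).
gcd(70, 1075) = 5 and 5 | (503 − 23), so the pair is consistent; merging gives y ≡ 6953 (mod 15050), where 15050 = lcm(70, 1075).
The solution is unique modulo lcm(35, 10, 1075) = 15050.

6953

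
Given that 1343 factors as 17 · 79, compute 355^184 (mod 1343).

Mod 17: 355 ≡ 15; by Fermat, exponent reduces to 184 mod 16 = 8; 15^8 ≡ 1 (mod 17).
Mod 79: 355 ≡ 39; by Fermat, exponent reduces to 184 mod 78 = 28; 39^28 ≡ 73 (mod 79).
Combine by CRT: x ≡ 1 (mod 17), x ≡ 73 (mod 79) ⇒ x ≡ 1021 (mod 1343).

1021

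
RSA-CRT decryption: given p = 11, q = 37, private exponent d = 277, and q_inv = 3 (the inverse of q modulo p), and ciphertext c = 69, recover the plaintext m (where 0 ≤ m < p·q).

d_p = d mod (p−1) = 277 mod 10 = 7; d_q = d mod (q−1) = 25.
m₁ = c^(d_p) mod p: c ≡ 3 (mod 11), and 3^7 mod 11 = 9.
m₂ = c^(d_q) mod q: c ≡ 32 (mod 37), and 32^25 mod 37 = 18.
h = q_inv·(m₁ − m₂) mod p = 3·(9 − 18) mod 11 = 6.
m = m₂ + h·q = 18 + 6·37 = 240.

240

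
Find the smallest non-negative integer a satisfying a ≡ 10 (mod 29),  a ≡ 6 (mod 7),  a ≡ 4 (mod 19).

Combine the congruences pairwise.
From a ≡ 10 (mod 29) write a = 10 + 29t. Substituting into a ≡ 6 (mod 7) gives 29t ≡ 3 (mod 7), and since 1⁻¹ ≡ 1 (mod 7), t ≡ 3. Hence a ≡ 10 + 29·3 = 97 (mod 203).
From a ≡ 97 (mod 203) write a = 97 + 203t. Substituting into a ≡ 4 (mod 19) gives 203t ≡ 2 (mod 19), and since 13⁻¹ ≡ 3 (mod 19), t ≡ 6. Hence a ≡ 97 + 203·6 = 1315 (mod 3857).

1315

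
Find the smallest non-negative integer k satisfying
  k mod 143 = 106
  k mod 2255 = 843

gcd(143, 2255) = 11 and 11 | (843 − 106), so the pair is consistent; merging gives k ≡ 12118 (mod 29315), where 29315 = lcm(143, 2255).
The solution is unique modulo lcm(143, 2255) = 29315.

12118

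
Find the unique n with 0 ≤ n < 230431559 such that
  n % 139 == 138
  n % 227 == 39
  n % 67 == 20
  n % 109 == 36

The moduli are pairwise coprime; M = 139·227·67·109 = 230431559.
M/139 = 1657781; 1657781 ≡ 67 (mod 139); 67·83 ≡ 1, so inverse 83.
M/227 = 1015117; 1015117 ≡ 200 (mod 227); 200·42 ≡ 1, so inverse 42.
M/67 = 3439277; 3439277 ≡ 33 (mod 67); 33·65 ≡ 1, so inverse 65.
M/109 = 2114051; 2114051 ≡ 105 (mod 109); 105·27 ≡ 1, so inverse 27.
n ≡ 138·1657781·83 + 39·1015117·42 + 20·3439277·65 + 36·2114051·27 = 27176902892.
27176902892 mod 230431559 = 216410489.

216410489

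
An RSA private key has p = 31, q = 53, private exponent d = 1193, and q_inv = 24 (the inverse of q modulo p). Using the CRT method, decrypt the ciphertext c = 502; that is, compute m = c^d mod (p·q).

d_p = d mod (p−1) = 1193 mod 30 = 23; d_q = d mod (q−1) = 49.
m₁ = c^(d_p) mod p: c ≡ 6 (mod 31), and 6^23 mod 31 = 26.
m₂ = c^(d_q) mod q: c ≡ 25 (mod 53), and 25^49 mod 53 = 37.
h = q_inv·(m₁ − m₂) mod p = 24·(26 − 37) mod 31 = 15.
m = m₂ + h·q = 37 + 15·53 = 832.

832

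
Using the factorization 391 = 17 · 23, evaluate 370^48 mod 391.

154

Mod 17: 370 ≡ 13; since 16 | 48, by Fermat 13^48 ≡ 1 (mod 17).
Mod 23: 370 ≡ 2; by Fermat, exponent reduces to 48 mod 22 = 4; 2^4 ≡ 16 (mod 23).
Combine by CRT: x ≡ 1 (mod 17), x ≡ 16 (mod 23) ⇒ x ≡ 154 (mod 391).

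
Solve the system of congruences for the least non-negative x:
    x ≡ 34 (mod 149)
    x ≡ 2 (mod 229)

13742

Combine the congruences pairwise.
From x ≡ 34 (mod 149) write x = 34 + 149t. Substituting into x ≡ 2 (mod 229) gives 149t ≡ 197 (mod 229), and since 149⁻¹ ≡ 83 (mod 229), t ≡ 92. Hence x ≡ 34 + 149·92 = 13742 (mod 34121).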